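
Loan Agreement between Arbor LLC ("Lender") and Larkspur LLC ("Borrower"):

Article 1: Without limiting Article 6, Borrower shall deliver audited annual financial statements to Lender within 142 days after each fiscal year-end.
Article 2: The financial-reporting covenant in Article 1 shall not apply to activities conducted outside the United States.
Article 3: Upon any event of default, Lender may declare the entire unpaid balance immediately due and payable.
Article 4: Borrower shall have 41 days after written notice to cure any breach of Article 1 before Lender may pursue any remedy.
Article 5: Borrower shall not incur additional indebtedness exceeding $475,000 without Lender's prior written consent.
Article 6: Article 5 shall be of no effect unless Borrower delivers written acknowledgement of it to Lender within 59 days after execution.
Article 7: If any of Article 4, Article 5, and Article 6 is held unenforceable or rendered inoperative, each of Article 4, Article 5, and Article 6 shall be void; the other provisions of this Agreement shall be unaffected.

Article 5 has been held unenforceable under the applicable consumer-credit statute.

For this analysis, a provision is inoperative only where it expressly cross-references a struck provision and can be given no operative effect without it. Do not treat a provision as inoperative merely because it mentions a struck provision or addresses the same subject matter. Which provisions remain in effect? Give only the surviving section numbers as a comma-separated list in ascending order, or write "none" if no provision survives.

1, 2, 3, 7

Article 5 is struck. The only function of Article 6 is the acknowledgement condition for Article 5, so it cannot stand once Article 5 is removed. Although Article 1 refers to Article 6, its operative terms do not depend on Article 6, so it remains in effect. Article 7 declares Article 4, Article 5, and Article 6 mutually dependent; since one of them has fallen, all of them are of no effect. That brings down Article 4 as well. The remainder continues in force under Article 7. Article 1, Article 2, Article 3, and Article 7 remain in effect.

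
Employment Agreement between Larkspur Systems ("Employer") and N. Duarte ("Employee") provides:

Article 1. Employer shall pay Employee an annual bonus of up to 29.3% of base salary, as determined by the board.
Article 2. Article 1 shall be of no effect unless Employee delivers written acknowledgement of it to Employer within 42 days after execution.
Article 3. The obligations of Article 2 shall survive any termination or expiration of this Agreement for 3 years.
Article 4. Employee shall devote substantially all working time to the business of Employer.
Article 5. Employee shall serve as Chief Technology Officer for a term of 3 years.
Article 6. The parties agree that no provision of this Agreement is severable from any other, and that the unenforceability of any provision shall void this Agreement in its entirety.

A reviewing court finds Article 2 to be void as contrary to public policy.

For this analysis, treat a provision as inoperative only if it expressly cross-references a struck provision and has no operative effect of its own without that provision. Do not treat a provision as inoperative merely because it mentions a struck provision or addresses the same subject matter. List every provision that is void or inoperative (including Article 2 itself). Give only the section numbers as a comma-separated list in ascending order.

Article 2 is struck. Article 3 has no operative effect of its own apart from Article 2 and is therefore inoperative. Article 6 provides that the Agreement is not severable, so the invalidity of any one provision voids the entire Agreement. No provision of the Agreement survives.

1, 2, 3, 4, 5, 6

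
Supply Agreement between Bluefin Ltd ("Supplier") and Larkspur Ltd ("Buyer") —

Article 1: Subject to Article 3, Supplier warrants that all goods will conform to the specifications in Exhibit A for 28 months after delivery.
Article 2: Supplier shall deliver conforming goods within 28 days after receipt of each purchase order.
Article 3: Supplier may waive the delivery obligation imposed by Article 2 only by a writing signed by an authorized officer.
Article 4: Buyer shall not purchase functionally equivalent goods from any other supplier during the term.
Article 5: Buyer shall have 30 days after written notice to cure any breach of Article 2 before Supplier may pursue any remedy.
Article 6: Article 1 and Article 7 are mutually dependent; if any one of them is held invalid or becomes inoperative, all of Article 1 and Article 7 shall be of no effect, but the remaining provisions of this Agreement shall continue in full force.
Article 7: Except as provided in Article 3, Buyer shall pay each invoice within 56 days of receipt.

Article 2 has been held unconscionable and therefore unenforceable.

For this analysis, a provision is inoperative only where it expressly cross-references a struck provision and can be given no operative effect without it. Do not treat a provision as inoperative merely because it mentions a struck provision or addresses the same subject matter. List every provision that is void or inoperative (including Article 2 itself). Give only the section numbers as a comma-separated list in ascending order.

Article 2 is struck. The only function of Article 3 is the waiver condition for Article 2, so it cannot stand once Article 2 is removed. The only function of Article 5 is the cure period for breach of Article 2, so it cannot stand once Article 2 is removed. Article 1 mentions Article 3 but its own obligation stands independently of Article 3, so Article 1 is not affected. Although Article 7 refers to Article 3, its operative terms do not depend on Article 3, so it remains in effect. Article 6 ties Article 1 and Article 7 together, but none of those is affected here; the remaining provisions continue in force under Article 6. Article 1, Article 4, Article 6, and Article 7 remain in effect.

2, 3, 5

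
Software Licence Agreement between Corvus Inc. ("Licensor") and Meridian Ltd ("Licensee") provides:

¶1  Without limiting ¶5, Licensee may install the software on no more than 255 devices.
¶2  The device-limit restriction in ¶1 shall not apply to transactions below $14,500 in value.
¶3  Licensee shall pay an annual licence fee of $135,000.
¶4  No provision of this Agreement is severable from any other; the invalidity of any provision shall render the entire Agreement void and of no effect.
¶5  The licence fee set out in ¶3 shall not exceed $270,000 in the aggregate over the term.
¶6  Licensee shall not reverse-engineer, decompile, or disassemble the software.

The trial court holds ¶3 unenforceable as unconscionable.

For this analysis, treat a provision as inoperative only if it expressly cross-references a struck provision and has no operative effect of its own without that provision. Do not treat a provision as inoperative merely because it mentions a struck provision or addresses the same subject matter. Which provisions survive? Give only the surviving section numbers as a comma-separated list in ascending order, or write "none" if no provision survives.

none

¶3 is struck. ¶5 does nothing except set the aggregate cap on the licence fee by reference to ¶3; with ¶3 gone it has no independent effect and is inoperative. ¶4 provides that the Agreement is not severable, so the invalidity of any one provision voids the entire Agreement. No provision of the Agreement survives.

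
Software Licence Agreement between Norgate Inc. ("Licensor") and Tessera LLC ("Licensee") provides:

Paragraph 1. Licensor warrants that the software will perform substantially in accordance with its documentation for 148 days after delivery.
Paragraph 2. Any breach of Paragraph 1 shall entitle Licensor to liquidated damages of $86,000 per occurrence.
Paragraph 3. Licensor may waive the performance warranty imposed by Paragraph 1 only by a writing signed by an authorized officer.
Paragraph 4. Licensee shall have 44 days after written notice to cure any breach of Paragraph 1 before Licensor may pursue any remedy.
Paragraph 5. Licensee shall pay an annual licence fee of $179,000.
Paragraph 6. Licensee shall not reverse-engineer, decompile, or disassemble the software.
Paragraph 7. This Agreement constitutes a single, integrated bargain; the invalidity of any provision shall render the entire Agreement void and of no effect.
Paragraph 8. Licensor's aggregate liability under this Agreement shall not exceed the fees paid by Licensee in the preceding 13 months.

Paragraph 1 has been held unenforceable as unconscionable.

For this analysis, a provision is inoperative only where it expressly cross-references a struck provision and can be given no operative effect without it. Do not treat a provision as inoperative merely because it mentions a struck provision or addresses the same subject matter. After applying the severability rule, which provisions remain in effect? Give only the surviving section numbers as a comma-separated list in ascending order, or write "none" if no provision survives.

none

Paragraph 1 is struck. Paragraph 2 has no operative effect of its own apart from Paragraph 1 and is therefore inoperative. Paragraph 3 operates only by reference to Paragraph 1, so it falls with Paragraph 1. Paragraph 4 has no operative effect of its own apart from Paragraph 1 and is therefore inoperative. Paragraph 7 provides that the Agreement is not severable, so the invalidity of any one provision voids the entire Agreement. No provision of the Agreement survives.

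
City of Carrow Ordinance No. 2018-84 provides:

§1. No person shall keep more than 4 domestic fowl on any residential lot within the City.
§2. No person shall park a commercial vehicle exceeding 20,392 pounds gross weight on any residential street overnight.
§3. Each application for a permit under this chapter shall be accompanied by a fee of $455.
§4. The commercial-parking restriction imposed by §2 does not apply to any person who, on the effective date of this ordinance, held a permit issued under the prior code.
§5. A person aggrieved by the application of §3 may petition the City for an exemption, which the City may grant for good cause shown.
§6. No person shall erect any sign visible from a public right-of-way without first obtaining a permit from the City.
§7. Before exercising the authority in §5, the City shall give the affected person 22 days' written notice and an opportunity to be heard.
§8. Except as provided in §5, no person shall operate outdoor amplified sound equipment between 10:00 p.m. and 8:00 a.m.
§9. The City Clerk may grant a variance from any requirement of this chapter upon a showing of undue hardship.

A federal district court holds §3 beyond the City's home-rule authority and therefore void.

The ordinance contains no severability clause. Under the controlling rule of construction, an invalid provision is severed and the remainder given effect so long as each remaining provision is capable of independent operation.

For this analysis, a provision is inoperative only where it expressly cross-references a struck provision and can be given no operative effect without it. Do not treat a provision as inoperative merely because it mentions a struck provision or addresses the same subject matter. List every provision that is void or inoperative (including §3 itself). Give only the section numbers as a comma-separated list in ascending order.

3, 5, 7

§3 is struck. §5 has no operative effect of its own apart from §3 and is therefore inoperative. The only function of §7 is the notice-and-hearing requirement for §5, so it cannot stand once §5 is removed. §8 mentions §5 but its own obligation stands independently of §5, so §8 is not affected. With no severability clause, the stated default rule severs what cannot stand and enforces each remaining provision that can operate on its own. The provisions still in force are §1, §2, §4, §6, §8, and §9.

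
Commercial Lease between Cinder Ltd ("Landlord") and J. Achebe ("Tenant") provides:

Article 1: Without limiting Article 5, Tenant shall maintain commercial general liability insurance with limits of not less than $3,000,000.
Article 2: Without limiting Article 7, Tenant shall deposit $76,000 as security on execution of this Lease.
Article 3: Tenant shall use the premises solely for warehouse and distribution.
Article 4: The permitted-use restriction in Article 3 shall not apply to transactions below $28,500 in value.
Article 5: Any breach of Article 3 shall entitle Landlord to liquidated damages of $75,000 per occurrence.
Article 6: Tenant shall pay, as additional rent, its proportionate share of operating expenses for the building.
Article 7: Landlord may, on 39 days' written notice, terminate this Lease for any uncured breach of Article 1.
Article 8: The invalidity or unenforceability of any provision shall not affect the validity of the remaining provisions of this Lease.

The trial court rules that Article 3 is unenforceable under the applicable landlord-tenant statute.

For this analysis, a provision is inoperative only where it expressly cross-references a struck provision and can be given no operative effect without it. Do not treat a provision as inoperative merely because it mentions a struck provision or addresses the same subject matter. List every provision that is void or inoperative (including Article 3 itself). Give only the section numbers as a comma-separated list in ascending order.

3, 4, 5

Article 3 is struck. Article 4 operates only by reference to Article 3, so it falls with Article 3. The whole of Article 5 is the liquidated-damages amount, defined by reference to Article 3, so Article 5 cannot stand once Article 3 is removed. Article 1 mentions Article 5 but its own obligation stands independently of Article 5, so Article 1 is not affected. Article 8 is a severability clause and preserves every provision that can still be given independent effect. The provisions still in force are Article 1, Article 2, Article 6, Article 7, and Article 8.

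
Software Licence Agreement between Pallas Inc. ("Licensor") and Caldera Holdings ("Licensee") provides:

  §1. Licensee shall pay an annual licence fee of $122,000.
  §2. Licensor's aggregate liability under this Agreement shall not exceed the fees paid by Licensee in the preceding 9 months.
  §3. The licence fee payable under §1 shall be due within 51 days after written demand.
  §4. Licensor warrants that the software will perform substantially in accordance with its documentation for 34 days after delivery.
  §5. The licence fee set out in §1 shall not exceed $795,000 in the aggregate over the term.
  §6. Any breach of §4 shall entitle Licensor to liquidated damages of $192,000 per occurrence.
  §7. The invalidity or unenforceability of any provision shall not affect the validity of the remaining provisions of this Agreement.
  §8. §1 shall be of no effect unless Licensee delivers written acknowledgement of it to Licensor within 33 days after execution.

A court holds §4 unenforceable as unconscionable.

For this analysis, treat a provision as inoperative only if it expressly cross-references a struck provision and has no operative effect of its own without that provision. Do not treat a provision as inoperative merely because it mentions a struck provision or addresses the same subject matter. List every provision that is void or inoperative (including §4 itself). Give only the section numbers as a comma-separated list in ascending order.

§4 is struck. §6 does nothing except set the liquidated-damages amount by reference to §4; with §4 gone it has no independent effect and is inoperative. Under the severability clause in §7, the remaining provisions continue in force. That leaves §1, §2, §3, §5, §7, and §8 in effect.

4, 6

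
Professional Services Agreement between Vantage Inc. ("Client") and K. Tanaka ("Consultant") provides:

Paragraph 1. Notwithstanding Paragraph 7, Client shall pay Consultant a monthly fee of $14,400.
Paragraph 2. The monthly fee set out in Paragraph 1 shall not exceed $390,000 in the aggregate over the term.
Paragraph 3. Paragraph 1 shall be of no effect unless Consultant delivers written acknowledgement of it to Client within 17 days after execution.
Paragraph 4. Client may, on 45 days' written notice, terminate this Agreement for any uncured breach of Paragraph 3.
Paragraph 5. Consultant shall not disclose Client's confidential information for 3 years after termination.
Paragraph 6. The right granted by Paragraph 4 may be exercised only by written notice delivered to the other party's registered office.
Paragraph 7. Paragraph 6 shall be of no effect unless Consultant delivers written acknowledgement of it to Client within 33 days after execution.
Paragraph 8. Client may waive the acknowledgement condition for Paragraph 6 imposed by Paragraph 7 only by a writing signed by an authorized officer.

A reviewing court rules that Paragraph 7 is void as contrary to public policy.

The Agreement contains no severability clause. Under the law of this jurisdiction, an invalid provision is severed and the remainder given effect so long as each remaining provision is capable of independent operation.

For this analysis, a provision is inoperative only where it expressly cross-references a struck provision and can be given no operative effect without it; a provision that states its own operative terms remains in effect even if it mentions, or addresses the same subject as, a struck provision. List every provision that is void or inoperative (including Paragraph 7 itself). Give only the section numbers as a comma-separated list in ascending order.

Paragraph 7 is struck. Paragraph 8 has no operative effect of its own apart from Paragraph 7 and is therefore inoperative. Although Paragraph 1 refers to Paragraph 7, its operative terms do not depend on Paragraph 7, so it remains in effect. With no severability clause, the stated default rule severs what cannot stand and enforces each remaining provision that can operate on its own. Paragraph 1, Paragraph 2, Paragraph 3, Paragraph 4, Paragraph 5, and Paragraph 6 remain in effect.

7, 8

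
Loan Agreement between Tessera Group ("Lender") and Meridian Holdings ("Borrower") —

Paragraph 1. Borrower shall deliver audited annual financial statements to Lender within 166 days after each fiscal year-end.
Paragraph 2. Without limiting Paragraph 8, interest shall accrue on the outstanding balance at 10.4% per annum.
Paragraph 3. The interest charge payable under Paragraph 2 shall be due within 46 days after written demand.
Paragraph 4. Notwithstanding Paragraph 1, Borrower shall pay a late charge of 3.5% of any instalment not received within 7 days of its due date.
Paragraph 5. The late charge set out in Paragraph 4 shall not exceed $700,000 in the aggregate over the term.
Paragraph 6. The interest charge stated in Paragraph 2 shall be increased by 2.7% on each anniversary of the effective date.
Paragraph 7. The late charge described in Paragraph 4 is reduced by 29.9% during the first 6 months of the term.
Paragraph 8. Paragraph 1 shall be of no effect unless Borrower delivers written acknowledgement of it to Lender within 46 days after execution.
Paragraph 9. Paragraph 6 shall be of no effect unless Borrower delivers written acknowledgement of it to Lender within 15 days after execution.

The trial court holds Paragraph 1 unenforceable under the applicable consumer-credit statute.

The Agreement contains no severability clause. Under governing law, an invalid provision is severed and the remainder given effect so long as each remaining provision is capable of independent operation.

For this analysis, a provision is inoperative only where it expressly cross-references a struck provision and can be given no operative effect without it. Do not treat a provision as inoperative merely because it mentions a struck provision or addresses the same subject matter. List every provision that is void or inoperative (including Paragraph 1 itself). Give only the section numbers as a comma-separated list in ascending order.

Paragraph 1 is struck. Paragraph 8 merely fixes the acknowledgement condition for Paragraph 1; with Paragraph 1 gone it has nothing to operate on and falls away. Although Paragraph 2 refers to Paragraph 8, its operative terms do not depend on Paragraph 8, so it remains in effect. Paragraph 4 mentions Paragraph 1 but its own obligation stands independently of Paragraph 1, so Paragraph 4 is not affected. With no severability clause, the stated default rule severs what cannot stand and enforces each remaining provision that can operate on its own. Paragraph 2, Paragraph 3, Paragraph 4, Paragraph 5, Paragraph 6, Paragraph 7, and Paragraph 9 remain in effect.

1, 8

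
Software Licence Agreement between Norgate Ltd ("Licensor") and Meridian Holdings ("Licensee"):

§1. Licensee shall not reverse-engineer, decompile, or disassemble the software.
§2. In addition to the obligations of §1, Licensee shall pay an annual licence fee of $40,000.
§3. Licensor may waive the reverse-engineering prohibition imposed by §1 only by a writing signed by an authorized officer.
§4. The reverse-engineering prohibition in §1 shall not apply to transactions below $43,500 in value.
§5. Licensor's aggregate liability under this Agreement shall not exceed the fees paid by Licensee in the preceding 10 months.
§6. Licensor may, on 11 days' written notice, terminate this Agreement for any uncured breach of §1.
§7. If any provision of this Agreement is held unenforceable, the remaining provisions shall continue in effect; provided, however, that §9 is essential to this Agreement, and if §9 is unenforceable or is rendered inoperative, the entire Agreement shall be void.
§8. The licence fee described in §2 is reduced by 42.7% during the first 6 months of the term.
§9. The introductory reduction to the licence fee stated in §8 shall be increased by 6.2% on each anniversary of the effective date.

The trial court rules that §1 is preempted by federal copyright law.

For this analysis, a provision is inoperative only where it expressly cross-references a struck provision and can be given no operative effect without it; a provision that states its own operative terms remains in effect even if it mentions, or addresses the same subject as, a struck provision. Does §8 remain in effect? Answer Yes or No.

§1 is struck. §3 merely fixes the waiver condition for §1; with §1 gone it has nothing to operate on and falls away. §4 does nothing except set the carve-out from the reverse-engineering prohibition by reference to §1; with §1 gone it has no independent effect and is inoperative. The only function of §6 is the termination right for breach of §1, so it cannot stand once §1 is removed. Although §2 refers to §1, its operative terms do not depend on §1, so it remains in effect. §7 makes §9 an essential term, but §9 is unaffected, so the severability proviso in §7 preserves the remaining provisions. That leaves §2, §5, §7, §8, and §9 in effect. §8 is among the surviving provisions, so the answer is yes.

Yes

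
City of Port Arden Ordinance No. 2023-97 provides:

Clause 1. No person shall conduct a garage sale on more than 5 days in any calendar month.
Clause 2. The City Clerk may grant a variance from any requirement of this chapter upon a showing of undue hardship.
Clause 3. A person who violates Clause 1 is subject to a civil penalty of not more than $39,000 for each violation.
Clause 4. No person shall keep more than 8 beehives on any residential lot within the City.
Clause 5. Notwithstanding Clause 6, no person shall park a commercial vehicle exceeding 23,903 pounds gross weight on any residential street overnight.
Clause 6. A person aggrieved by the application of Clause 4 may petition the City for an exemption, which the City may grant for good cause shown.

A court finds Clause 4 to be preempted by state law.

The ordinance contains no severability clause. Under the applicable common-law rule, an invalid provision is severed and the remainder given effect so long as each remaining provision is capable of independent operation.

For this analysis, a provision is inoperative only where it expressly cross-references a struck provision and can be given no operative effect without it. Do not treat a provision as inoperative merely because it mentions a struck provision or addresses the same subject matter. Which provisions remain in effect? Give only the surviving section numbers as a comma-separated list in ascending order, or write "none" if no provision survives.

Clause 4 is struck. Clause 6 has no operative effect of its own apart from Clause 4 and is therefore inoperative. Clause 5 mentions Clause 6 but its own obligation stands independently of Clause 6, so Clause 5 is not affected. Under the stated default rule, only provisions that cannot operate independently fall away; the rest are enforced. That leaves Clause 1, Clause 2, Clause 3, and Clause 5 in effect.

1, 2, 3, 5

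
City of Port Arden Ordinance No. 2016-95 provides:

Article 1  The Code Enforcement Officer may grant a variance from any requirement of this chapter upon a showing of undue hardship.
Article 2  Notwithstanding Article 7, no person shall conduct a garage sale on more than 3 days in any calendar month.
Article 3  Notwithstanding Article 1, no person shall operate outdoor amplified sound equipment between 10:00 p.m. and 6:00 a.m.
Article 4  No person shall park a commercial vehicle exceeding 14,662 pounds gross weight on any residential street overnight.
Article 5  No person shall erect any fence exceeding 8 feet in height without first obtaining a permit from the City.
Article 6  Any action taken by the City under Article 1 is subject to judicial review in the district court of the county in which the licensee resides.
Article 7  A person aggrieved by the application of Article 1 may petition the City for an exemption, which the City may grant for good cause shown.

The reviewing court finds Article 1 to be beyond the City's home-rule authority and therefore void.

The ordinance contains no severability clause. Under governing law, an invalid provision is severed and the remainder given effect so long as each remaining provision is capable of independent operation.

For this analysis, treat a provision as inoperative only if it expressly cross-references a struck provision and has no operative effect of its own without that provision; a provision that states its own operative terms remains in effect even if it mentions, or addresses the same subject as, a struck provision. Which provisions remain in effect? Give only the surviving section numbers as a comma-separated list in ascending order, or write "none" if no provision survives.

Article 1 is struck. Article 6 merely fixes the judicial-review right for Article 1; with Article 1 gone it has nothing to operate on and falls away. Article 7 merely fixes the exemption procedure for Article 1; with Article 1 gone it has nothing to operate on and falls away. Article 3 mentions Article 1 but its own obligation stands independently of Article 1, so Article 3 is not affected. Although Article 2 refers to Article 7, its operative terms do not depend on Article 7, so it remains in effect. With no severability clause, the stated default rule severs what cannot stand and enforces each remaining provision that can operate on its own. The provisions still in force are Article 2, Article 3, Article 4, and Article 5.

2, 3, 4, 5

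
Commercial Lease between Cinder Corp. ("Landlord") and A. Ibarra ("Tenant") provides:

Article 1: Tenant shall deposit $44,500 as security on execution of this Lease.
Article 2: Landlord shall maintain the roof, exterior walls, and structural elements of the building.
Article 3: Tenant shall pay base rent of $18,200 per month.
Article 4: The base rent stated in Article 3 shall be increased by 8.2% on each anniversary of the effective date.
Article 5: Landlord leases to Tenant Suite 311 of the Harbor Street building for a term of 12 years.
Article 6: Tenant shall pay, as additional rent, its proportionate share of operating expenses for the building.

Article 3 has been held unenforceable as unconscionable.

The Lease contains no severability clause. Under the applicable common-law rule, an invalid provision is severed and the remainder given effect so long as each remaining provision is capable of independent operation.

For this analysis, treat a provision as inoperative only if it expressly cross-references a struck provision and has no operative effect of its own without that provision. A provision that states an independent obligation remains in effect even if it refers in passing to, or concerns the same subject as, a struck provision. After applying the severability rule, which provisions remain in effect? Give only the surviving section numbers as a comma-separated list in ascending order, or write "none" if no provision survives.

1, 2, 5, 6

Article 3 is struck. The whole of Article 4 is the escalation of the base rent, defined by reference to Article 3, so Article 4 cannot stand once Article 3 is removed. Under the stated default rule, only provisions that cannot operate independently fall away; the rest are enforced. That leaves Article 1, Article 2, Article 5, and Article 6 in effect.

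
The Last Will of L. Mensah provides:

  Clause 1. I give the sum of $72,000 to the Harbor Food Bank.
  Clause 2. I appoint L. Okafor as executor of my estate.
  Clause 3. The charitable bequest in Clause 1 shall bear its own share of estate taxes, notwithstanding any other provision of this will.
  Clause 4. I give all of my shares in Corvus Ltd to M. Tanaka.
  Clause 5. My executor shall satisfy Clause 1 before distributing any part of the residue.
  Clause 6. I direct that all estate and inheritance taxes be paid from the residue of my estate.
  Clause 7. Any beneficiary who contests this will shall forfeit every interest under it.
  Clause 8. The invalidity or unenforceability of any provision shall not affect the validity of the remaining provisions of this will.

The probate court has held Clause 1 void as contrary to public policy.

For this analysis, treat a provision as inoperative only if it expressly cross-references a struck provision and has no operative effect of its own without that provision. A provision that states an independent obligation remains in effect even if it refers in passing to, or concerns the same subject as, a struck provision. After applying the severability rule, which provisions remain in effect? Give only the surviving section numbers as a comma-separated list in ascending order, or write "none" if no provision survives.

2, 4, 6, 7, 8

Clause 1 is struck. Clause 3 operates only by reference to Clause 1, so it falls with Clause 1. Clause 5 has no operative effect of its own apart from Clause 1 and is therefore inoperative. Under the severability clause in Clause 8, the remaining provisions continue in force. That leaves Clause 2, Clause 4, Clause 6, Clause 7, and Clause 8 in effect.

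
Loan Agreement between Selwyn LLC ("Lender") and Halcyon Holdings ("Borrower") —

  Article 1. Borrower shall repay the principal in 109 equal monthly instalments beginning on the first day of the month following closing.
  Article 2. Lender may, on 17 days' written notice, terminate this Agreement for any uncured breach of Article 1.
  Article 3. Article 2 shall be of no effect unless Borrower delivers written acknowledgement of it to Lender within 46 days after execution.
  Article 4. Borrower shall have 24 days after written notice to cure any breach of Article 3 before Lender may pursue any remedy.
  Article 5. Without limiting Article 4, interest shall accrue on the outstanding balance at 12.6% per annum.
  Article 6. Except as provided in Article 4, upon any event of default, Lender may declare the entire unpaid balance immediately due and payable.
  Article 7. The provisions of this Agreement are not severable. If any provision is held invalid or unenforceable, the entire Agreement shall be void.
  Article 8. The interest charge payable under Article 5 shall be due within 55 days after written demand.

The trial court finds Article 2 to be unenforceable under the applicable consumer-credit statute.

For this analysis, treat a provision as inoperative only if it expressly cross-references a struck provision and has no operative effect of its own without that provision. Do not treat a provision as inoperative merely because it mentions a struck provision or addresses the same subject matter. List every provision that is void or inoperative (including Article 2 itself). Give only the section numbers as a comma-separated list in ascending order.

1, 2, 3, 4, 5, 6, 7, 8

Article 2 is struck. The only function of Article 3 is the acknowledgement condition for Article 2, so it cannot stand once Article 2 is removed. Article 4 has no operative effect of its own apart from Article 3 and is therefore inoperative. Article 7 provides that the Agreement is not severable, so the invalidity of any one provision voids the entire Agreement. No provision of the Agreement survives.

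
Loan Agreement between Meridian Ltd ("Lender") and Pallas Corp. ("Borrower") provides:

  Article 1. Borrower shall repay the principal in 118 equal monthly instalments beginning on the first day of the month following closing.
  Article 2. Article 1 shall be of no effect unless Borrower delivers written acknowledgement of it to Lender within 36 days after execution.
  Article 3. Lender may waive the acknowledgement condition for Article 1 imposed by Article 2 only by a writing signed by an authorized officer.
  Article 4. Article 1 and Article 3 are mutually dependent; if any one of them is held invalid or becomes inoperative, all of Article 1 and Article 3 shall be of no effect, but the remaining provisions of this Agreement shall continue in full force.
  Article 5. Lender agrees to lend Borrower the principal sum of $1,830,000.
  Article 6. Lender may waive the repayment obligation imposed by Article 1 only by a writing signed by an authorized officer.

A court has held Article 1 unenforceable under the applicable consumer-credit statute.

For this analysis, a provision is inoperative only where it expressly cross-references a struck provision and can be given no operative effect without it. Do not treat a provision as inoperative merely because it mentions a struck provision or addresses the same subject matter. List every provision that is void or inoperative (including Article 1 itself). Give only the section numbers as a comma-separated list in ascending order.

1, 2, 3, 6

Article 1 is struck. Article 2 operates only by reference to Article 1, so it falls with Article 1. The only function of Article 6 is the waiver condition for Article 1, so it cannot stand once Article 1 is removed. Article 3 operates only by reference to Article 2, so it falls with Article 2. Article 4 declares Article 1 and Article 3 mutually dependent; since one of them has fallen, all of them are of no effect. The remainder continues in force under Article 4. That leaves Article 4 and Article 5 in effect.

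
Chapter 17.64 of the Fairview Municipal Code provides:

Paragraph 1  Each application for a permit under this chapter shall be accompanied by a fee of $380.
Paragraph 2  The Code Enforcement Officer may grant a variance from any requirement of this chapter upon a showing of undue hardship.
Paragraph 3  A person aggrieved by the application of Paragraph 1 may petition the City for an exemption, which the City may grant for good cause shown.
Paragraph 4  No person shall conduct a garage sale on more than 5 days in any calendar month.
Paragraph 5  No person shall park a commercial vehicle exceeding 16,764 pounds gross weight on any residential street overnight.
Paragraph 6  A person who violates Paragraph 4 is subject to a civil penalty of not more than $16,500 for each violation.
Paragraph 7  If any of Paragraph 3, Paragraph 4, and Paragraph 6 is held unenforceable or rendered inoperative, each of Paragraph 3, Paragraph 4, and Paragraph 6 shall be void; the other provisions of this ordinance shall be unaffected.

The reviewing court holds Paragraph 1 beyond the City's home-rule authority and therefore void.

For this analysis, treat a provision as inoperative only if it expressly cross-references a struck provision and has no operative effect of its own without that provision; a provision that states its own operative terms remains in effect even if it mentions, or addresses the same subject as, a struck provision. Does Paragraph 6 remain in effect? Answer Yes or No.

Paragraph 1 is struck. Paragraph 3 has no operative effect of its own apart from Paragraph 1 and is therefore inoperative. Paragraph 7 declares Paragraph 3, Paragraph 4, and Paragraph 6 mutually dependent; since one of them has fallen, all of them are of no effect. That brings down Paragraph 4 and Paragraph 6 as well. The remainder continues in force under Paragraph 7. The provisions still in force are Paragraph 2, Paragraph 5, and Paragraph 7. Paragraph 6 is among the inoperative provisions, so the answer is no.

No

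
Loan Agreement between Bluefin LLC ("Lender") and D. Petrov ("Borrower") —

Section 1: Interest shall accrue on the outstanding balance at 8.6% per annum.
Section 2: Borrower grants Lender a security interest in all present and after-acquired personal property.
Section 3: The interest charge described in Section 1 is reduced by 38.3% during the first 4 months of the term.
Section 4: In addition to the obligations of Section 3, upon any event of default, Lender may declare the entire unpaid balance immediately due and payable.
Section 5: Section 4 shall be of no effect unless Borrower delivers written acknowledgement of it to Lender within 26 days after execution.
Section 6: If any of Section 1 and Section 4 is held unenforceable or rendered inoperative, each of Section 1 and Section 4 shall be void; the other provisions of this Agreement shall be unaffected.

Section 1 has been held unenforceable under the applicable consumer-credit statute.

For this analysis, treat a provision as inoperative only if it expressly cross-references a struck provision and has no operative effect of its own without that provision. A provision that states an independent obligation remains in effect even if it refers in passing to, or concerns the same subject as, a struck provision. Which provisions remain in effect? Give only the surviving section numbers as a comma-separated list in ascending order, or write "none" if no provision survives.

2, 6

Section 1 is struck. The whole of Section 3 is the introductory reduction to the interest charge, defined by reference to Section 1, so Section 3 cannot stand once Section 1 is removed. Section 6 declares Section 1 and Section 4 mutually dependent; since one of them has fallen, all of them are of no effect. That brings down Section 4 as well. Section 5 in turn depends solely on a provision now struck and likewise falls. The remainder continues in force under Section 6. That leaves Section 2 and Section 6 in effect.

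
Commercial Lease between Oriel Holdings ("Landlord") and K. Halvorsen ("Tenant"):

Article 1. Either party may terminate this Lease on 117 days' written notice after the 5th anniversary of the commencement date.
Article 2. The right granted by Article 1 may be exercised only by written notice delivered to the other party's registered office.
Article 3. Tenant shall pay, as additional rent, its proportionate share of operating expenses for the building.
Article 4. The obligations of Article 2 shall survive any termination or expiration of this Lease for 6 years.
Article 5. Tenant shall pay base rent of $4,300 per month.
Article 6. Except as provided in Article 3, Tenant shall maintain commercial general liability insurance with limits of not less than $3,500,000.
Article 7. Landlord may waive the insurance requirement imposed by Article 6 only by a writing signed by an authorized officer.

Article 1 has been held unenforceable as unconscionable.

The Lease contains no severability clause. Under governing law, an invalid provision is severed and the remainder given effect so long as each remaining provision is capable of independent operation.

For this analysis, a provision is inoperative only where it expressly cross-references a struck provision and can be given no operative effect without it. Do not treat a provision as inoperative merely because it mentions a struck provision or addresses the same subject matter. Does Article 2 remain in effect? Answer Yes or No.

Article 1 is struck. Article 2 merely fixes the notice requirement for Article 1; with Article 1 gone it has nothing to operate on and falls away. Article 4 has no operative effect of its own apart from Article 2 and is therefore inoperative. Under the stated default rule, only provisions that cannot operate independently fall away; the rest are enforced. That leaves Article 3, Article 5, Article 6, and Article 7 in effect. Article 2 is among the inoperative provisions, so the answer is no.

No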